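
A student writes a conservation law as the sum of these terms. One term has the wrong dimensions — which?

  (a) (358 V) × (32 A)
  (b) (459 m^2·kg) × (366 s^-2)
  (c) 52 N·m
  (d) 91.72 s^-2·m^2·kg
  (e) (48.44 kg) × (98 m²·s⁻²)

(a)

Expand each in SI base units:
  (a) [kg·m²·s⁻³·A⁻¹] · [A] = kg·m²·s⁻³
  (b) [kg·m²] · [s⁻²] = kg·m²·s⁻²
  (c) N·m = kg·m·s⁻²·m = kg·m²·s⁻²
  (d) kg·m²·s⁻²
  (e) [kg] · [m²·s⁻²] = kg·m²·s⁻²
All reduce to kg·m²·s⁻² except (a), which is kg·m²·s⁻³.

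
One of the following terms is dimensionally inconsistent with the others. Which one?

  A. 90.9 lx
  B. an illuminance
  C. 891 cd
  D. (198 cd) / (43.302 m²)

In SI base units:
  A. lx = lm·m⁻² = m⁻²·cd
  B. [illuminance] = m⁻²·cd
  C. cd
  D. [cd] / [m²] = m⁻²·cd
All reduce to m⁻²·cd except C., which is cd.

C.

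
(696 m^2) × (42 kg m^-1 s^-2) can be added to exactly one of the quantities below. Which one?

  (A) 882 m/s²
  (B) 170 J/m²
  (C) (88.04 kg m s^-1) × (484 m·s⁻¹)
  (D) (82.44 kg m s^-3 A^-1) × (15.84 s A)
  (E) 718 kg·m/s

(D)

Reference: [m²] · [kg·m⁻¹·s⁻²] = kg·m·s⁻².
Each option:
  (A) m·s⁻²
  (B) J·m⁻² = N·m·m⁻² = kg·s⁻²
  (C) [kg·m·s⁻¹] · [m·s⁻¹] = kg·m²·s⁻²
  (D) [kg·m·s⁻³·A⁻¹] · [s·A] = kg·m·s⁻²  ← same
  (E) kg·m·s⁻¹
Only (D) matches kg·m·s⁻².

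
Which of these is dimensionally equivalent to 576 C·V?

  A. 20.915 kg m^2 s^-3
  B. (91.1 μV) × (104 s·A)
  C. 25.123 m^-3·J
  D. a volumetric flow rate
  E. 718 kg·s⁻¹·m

B.

Reference: C·V = s·A·J·C⁻¹ = kg·m²·s⁻².
Each option:
  A. kg·m²·s⁻³
  B. [kg·m²·s⁻³·A⁻¹] · [s·A] = kg·m²·s⁻²  ← same
  C. J·m⁻³ = N·m·m⁻³ = kg·m⁻¹·s⁻²
  D. [volumetric flow rate] = m³·s⁻¹
  E. kg·m·s⁻¹
Only B. matches kg·m²·s⁻².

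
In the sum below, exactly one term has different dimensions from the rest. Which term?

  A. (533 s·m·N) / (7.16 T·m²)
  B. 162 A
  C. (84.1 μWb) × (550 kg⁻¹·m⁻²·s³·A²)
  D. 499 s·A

B.

Reduce each to base SI dimensions:
  A. [kg·m²·s⁻¹] / [kg·m²·s⁻²·A⁻¹] = s·A
  B. A
  C. [kg·m²·s⁻²·A⁻¹] · [kg⁻¹·m⁻²·s³·A²] = s·A
  D. A·s = s·A
All reduce to s·A except B., which is A.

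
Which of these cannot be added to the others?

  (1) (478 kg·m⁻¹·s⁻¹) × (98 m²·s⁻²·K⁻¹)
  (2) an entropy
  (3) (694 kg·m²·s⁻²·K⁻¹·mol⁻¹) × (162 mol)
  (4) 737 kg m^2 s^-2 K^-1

Expand each in SI base units:
  (1) [kg·m⁻¹·s⁻¹] · [m²·s⁻²·K⁻¹] = kg·m·s⁻³·K⁻¹
  (2) [entropy] = kg·m²·s⁻²·K⁻¹
  (3) [kg·m²·s⁻²·K⁻¹·mol⁻¹] · [mol] = kg·m²·s⁻²·K⁻¹
  (4) kg·m²·s⁻²·K⁻¹
All reduce to kg·m²·s⁻²·K⁻¹ except (1), which is kg·m·s⁻³·K⁻¹.

(1)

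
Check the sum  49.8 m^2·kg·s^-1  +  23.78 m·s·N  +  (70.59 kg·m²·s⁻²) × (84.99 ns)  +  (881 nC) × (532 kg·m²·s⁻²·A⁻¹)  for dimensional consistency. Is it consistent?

Work out the base dimensions of each:
  49.8 m^2·kg·s^-1:  kg·m²·s⁻¹
  23.78 m·s·N:  N·m·s = kg·m·s⁻²·m·s = kg·m²·s⁻¹
  (70.59 kg·m²·s⁻²) × (84.99 ns):  [kg·m²·s⁻²] · [s] = kg·m²·s⁻¹
  (881 nC) × (532 kg·m²·s⁻²·A⁻¹):  [s·A] · [kg·m²·s⁻²·A⁻¹] = kg·m²·s⁻¹
Every term reduces to kg·m²·s⁻¹.

Yes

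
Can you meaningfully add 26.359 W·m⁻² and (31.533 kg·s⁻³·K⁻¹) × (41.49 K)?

Reduce each to base SI dimensions:
  26.359 W·m⁻²:  W·m⁻² = J·s⁻¹·m⁻² = kg·s⁻³
  (31.533 kg·s⁻³·K⁻¹) × (41.49 K):  [kg·s⁻³·K⁻¹] · [K] = kg·s⁻³
Both are kg·s⁻³, so they have the same dimensions and can be added.

Yes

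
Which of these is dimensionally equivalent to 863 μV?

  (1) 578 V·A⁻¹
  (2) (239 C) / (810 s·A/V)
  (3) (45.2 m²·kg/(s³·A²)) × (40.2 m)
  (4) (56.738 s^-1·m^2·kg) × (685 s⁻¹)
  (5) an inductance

Reference: V = J·C⁻¹ = kg·m²·s⁻³·A⁻¹.
Each option:
  (1) V·A⁻¹ = J·C⁻¹·A⁻¹ = kg·m²·s⁻³·A⁻²
  (2) [s·A] / [kg⁻¹·m⁻²·s⁴·A²] = kg·m²·s⁻³·A⁻¹  ← same
  (3) [kg·m²·s⁻³·A⁻²] · [m] = kg·m³·s⁻³·A⁻²
  (4) [kg·m²·s⁻¹] · [s⁻¹] = kg·m²·s⁻²
  (5) [inductance] = kg·m²·s⁻²·A⁻²
Only (2) matches kg·m²·s⁻³·A⁻¹.

(2)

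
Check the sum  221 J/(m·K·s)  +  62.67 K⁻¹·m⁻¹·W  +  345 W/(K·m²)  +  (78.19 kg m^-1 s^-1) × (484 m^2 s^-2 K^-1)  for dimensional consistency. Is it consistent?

No

In SI base units:
  221 J/(m·K·s):  J·s⁻¹·m⁻¹·K⁻¹ = N·m·s⁻¹·m⁻¹·K⁻¹ = kg·m·s⁻³·K⁻¹
  62.67 K⁻¹·m⁻¹·W:  W·m⁻¹·K⁻¹ = J·s⁻¹·m⁻¹·K⁻¹ = kg·m·s⁻³·K⁻¹
  345 W/(K·m²):  W·m⁻²·K⁻¹ = J·s⁻¹·m⁻²·K⁻¹ = kg·s⁻³·K⁻¹
  (78.19 kg m^-1 s^-1) × (484 m^2 s^-2 K^-1):  [kg·m⁻¹·s⁻¹] · [m²·s⁻²·K⁻¹] = kg·m·s⁻³·K⁻¹
The terms do not share a single dimension (kg·m·s⁻³·K⁻¹ vs kg·s⁻³·K⁻¹).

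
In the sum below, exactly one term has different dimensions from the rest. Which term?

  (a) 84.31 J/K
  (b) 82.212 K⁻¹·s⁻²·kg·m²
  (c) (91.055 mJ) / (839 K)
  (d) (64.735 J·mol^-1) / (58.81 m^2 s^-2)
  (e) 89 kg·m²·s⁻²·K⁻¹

(d)

Reduce each to base SI dimensions:
  (a) J·K⁻¹ = N·m·K⁻¹ = kg·m²·s⁻²·K⁻¹
  (b) kg·m²·s⁻²·K⁻¹
  (c) [kg·m²·s⁻²] / [K] = kg·m²·s⁻²·K⁻¹
  (d) [kg·m²·s⁻²·mol⁻¹] / [m²·s⁻²] = kg·mol⁻¹
  (e) kg·m²·s⁻²·K⁻¹
All reduce to kg·m²·s⁻²·K⁻¹ except (d), which is kg·mol⁻¹.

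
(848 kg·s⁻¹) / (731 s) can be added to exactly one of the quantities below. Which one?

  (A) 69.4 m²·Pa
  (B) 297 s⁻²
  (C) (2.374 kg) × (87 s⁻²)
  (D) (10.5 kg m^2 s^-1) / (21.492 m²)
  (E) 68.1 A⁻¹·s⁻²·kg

(C)

Reference: [kg·s⁻¹] / [s] = kg·s⁻².
Each option:
  (A) Pa·m² = N·m⁻²·m² = kg·m·s⁻²
  (B) s⁻²
  (C) [kg] · [s⁻²] = kg·s⁻²  ← same
  (D) [kg·m²·s⁻¹] / [m²] = kg·s⁻¹
  (E) kg·s⁻²·A⁻¹
Only (C) matches kg·s⁻².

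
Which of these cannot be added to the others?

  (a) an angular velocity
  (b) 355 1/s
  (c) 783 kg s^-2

Reduce each to base SI dimensions:
  (a) [angular velocity] = s⁻¹
  (b) s⁻¹
  (c) kg·s⁻²
All reduce to s⁻¹ except (c), which is kg·s⁻².

(c)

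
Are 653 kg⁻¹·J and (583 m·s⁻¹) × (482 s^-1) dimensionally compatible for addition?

Dimensions:
  653 kg⁻¹·J:  J·kg⁻¹ = N·m·kg⁻¹ = m²·s⁻²
  (583 m·s⁻¹) × (482 s^-1):  [m·s⁻¹] · [s⁻¹] = m·s⁻²
m²·s⁻² ≠ m·s⁻², so they cannot be added.

No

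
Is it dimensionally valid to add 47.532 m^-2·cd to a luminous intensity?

Work out the base dimensions of each:
  47.532 m^-2·cd:  cd·m⁻² = m⁻²·cd
  a luminous intensity:  [luminous intensity] = cd
m⁻²·cd ≠ cd, so they cannot be added.

No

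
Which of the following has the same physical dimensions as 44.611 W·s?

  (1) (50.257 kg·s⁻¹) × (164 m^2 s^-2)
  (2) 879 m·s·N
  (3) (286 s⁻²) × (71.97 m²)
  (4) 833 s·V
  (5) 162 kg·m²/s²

Reference: W·s = J·s⁻¹·s = kg·m²·s⁻².
Each option:
  (1) [kg·s⁻¹] · [m²·s⁻²] = kg·m²·s⁻³
  (2) N·m·s = kg·m·s⁻²·m·s = kg·m²·s⁻¹
  (3) [s⁻²] · [m²] = m²·s⁻²
  (4) V·s = J·C⁻¹·s = kg·m²·s⁻²·A⁻¹
  (5) kg·m²·s⁻²  ← same
Only (5) matches kg·m²·s⁻².

(5)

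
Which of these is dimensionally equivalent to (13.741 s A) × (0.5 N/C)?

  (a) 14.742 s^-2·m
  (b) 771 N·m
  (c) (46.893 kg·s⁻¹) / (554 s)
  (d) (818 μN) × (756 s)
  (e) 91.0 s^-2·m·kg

(e)

Reference: [s·A] · [kg·m·s⁻³·A⁻¹] = kg·m·s⁻².
Each option:
  (a) m·s⁻²
  (b) N·m = kg·m·s⁻²·m = kg·m²·s⁻²
  (c) [kg·s⁻¹] / [s] = kg·s⁻²
  (d) [kg·m·s⁻²] · [s] = kg·m·s⁻¹
  (e) kg·m·s⁻²  ← same
Only (e) matches kg·m·s⁻².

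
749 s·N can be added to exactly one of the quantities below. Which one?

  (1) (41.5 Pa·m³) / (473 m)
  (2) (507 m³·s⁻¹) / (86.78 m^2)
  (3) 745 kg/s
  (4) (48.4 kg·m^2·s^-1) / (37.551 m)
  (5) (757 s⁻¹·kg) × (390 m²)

Reference: N·s = kg·m·s⁻²·s = kg·m·s⁻¹.
Each option:
  (1) [kg·m²·s⁻²] / [m] = kg·m·s⁻²
  (2) [m³·s⁻¹] / [m²] = m·s⁻¹
  (3) kg·s⁻¹
  (4) [kg·m²·s⁻¹] / [m] = kg·m·s⁻¹  ← same
  (5) [kg·s⁻¹] · [m²] = kg·m²·s⁻¹
Only (4) matches kg·m·s⁻¹.

(4)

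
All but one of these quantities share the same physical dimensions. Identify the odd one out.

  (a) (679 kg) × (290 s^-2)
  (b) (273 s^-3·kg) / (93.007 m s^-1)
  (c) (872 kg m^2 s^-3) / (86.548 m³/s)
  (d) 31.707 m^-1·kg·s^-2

(a)

In SI base units:
  (a) [kg] · [s⁻²] = kg·s⁻²
  (b) [kg·s⁻³] / [m·s⁻¹] = kg·m⁻¹·s⁻²
  (c) [kg·m²·s⁻³] / [m³·s⁻¹] = kg·m⁻¹·s⁻²
  (d) kg·m⁻¹·s⁻²
All reduce to kg·m⁻¹·s⁻² except (a), which is kg·s⁻².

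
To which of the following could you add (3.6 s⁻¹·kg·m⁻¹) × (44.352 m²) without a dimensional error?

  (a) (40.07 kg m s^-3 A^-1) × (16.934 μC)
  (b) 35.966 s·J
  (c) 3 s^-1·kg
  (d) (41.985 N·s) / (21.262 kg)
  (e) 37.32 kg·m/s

Reference: [kg·m⁻¹·s⁻¹] · [m²] = kg·m·s⁻¹.
Each option:
  (a) [kg·m·s⁻³·A⁻¹] · [s·A] = kg·m·s⁻²
  (b) J·s = N·m·s = kg·m²·s⁻¹
  (c) kg·s⁻¹
  (d) [kg·m·s⁻¹] / [kg] = m·s⁻¹
  (e) kg·m·s⁻¹  ← same
Only (e) matches kg·m·s⁻¹.

(e)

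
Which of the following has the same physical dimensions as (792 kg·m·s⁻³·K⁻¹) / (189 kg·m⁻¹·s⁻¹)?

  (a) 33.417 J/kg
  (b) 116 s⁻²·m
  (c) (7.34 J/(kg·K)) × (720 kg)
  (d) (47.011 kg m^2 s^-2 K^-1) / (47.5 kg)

(d)

Reference: [kg·m·s⁻³·K⁻¹] / [kg·m⁻¹·s⁻¹] = m²·s⁻²·K⁻¹.
Each option:
  (a) J·kg⁻¹ = N·m·kg⁻¹ = m²·s⁻²
  (b) m·s⁻²
  (c) [m²·s⁻²·K⁻¹] · [kg] = kg·m²·s⁻²·K⁻¹
  (d) [kg·m²·s⁻²·K⁻¹] / [kg] = m²·s⁻²·K⁻¹  ← same
Only (d) matches m²·s⁻²·K⁻¹.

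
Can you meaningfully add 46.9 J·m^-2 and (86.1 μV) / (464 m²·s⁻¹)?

Reduce each to base SI dimensions:
  46.9 J·m^-2:  J·m⁻² = N·m·m⁻² = kg·s⁻²
  (86.1 μV) / (464 m²·s⁻¹):  [kg·m²·s⁻³·A⁻¹] / [m²·s⁻¹] = kg·s⁻²·A⁻¹
kg·s⁻² ≠ kg·s⁻²·A⁻¹, so they cannot be added.

No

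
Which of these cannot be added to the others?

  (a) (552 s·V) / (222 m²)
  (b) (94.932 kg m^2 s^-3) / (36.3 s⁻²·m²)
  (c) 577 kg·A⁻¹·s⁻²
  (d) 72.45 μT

Work out the base dimensions of each:
  (a) [kg·m²·s⁻²·A⁻¹] / [m²] = kg·s⁻²·A⁻¹
  (b) [kg·m²·s⁻³] / [m²·s⁻²] = kg·s⁻¹
  (c) kg·s⁻²·A⁻¹
  (d) T = Wb·m⁻² = kg·s⁻²·A⁻¹
All reduce to kg·s⁻²·A⁻¹ except (b), which is kg·s⁻¹.

(b)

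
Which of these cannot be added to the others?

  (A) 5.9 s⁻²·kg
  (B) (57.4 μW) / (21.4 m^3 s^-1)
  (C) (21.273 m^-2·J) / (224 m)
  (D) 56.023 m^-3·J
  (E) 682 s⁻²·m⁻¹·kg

Reduce each to base SI dimensions:
  (A) kg·s⁻²
  (B) [kg·m²·s⁻³] / [m³·s⁻¹] = kg·m⁻¹·s⁻²
  (C) [kg·s⁻²] / [m] = kg·m⁻¹·s⁻²
  (D) J·m⁻³ = N·m·m⁻³ = kg·m⁻¹·s⁻²
  (E) kg·m⁻¹·s⁻²
All reduce to kg·m⁻¹·s⁻² except (A), which is kg·s⁻².

(A)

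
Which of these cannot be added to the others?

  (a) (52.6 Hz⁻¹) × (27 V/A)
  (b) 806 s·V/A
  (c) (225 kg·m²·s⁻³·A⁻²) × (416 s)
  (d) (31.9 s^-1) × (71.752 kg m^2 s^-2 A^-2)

(d)

Expand each in SI base units:
  (a) [s] · [kg·m²·s⁻³·A⁻²] = kg·m²·s⁻²·A⁻²
  (b) V·s·A⁻¹ = J·C⁻¹·s·A⁻¹ = kg·m²·s⁻²·A⁻²
  (c) [kg·m²·s⁻³·A⁻²] · [s] = kg·m²·s⁻²·A⁻²
  (d) [s⁻¹] · [kg·m²·s⁻²·A⁻²] = kg·m²·s⁻³·A⁻²
All reduce to kg·m²·s⁻²·A⁻² except (d), which is kg·m²·s⁻³·A⁻².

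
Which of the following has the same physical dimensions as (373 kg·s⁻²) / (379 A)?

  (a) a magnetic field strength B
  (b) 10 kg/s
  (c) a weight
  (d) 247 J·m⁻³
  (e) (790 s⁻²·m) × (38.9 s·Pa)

Reference: [kg·s⁻²] / [A] = kg·s⁻²·A⁻¹.
Each option:
  (a) [magnetic field strength B] = kg·s⁻²·A⁻¹  ← same
  (b) kg·s⁻¹
  (c) [weight] = kg·m·s⁻²
  (d) J·m⁻³ = N·m·m⁻³ = kg·m⁻¹·s⁻²
  (e) [m·s⁻²] · [kg·m⁻¹·s⁻¹] = kg·s⁻³
Only (a) matches kg·s⁻²·A⁻¹.

(a)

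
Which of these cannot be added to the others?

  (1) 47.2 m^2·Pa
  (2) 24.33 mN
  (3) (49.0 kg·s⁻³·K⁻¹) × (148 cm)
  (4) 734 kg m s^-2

Work out the base dimensions of each:
  (1) Pa·m² = N·m⁻²·m² = kg·m·s⁻²
  (2) N = kg·m·s⁻²
  (3) [kg·s⁻³·K⁻¹] · [m] = kg·m·s⁻³·K⁻¹
  (4) kg·m·s⁻²
All reduce to kg·m·s⁻² except (3), which is kg·m·s⁻³·K⁻¹.

(3)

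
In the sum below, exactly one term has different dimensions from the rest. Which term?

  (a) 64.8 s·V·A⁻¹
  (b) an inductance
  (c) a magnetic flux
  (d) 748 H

(c)

Dimensions:
  (a) V·s·A⁻¹ = J·C⁻¹·s·A⁻¹ = kg·m²·s⁻²·A⁻²
  (b) [inductance] = kg·m²·s⁻²·A⁻²
  (c) [magnetic flux] = kg·m²·s⁻²·A⁻¹
  (d) H = V·s·A⁻¹ = kg·m²·s⁻²·A⁻²
All reduce to kg·m²·s⁻²·A⁻² except (c), which is kg·m²·s⁻²·A⁻¹.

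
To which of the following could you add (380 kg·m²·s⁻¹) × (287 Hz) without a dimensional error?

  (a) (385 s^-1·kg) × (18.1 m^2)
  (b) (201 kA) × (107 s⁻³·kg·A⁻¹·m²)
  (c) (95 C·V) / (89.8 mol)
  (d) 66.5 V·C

(d)

Reference: [kg·m²·s⁻¹] · [s⁻¹] = kg·m²·s⁻².
Each option:
  (a) [kg·s⁻¹] · [m²] = kg·m²·s⁻¹
  (b) [A] · [kg·m²·s⁻³·A⁻¹] = kg·m²·s⁻³
  (c) [kg·m²·s⁻²] / [mol] = kg·m²·s⁻²·mol⁻¹
  (d) C·V = s·A·J·C⁻¹ = kg·m²·s⁻²  ← same
Only (d) matches kg·m²·s⁻².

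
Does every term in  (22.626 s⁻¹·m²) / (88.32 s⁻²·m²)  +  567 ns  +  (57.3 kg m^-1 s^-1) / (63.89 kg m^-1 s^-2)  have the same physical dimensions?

Yes

Dimensions:
  (22.626 s⁻¹·m²) / (88.32 s⁻²·m²):  [m²·s⁻¹] / [m²·s⁻²] = s
  567 ns:  s
  (57.3 kg m^-1 s^-1) / (63.89 kg m^-1 s^-2):  [kg·m⁻¹·s⁻¹] / [kg·m⁻¹·s⁻²] = s
Every term reduces to s.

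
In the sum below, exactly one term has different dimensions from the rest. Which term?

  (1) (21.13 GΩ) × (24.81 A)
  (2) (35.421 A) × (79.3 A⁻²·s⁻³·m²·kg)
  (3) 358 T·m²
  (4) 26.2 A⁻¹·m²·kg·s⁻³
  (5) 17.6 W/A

(3)

Reduce each to base SI dimensions:
  (1) [kg·m²·s⁻³·A⁻²] · [A] = kg·m²·s⁻³·A⁻¹
  (2) [A] · [kg·m²·s⁻³·A⁻²] = kg·m²·s⁻³·A⁻¹
  (3) T·m² = Wb·m⁻²·m² = kg·m²·s⁻²·A⁻¹
  (4) kg·m²·s⁻³·A⁻¹
  (5) W·A⁻¹ = J·s⁻¹·A⁻¹ = kg·m²·s⁻³·A⁻¹
All reduce to kg·m²·s⁻³·A⁻¹ except (3), which is kg·m²·s⁻²·A⁻¹.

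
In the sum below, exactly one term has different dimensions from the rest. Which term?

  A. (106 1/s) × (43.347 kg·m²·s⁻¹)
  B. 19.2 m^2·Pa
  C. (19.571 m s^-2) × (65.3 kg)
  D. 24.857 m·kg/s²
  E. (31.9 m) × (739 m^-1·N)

A.

Dimensions:
  A. [s⁻¹] · [kg·m²·s⁻¹] = kg·m²·s⁻²
  B. Pa·m² = N·m⁻²·m² = kg·m·s⁻²
  C. [m·s⁻²] · [kg] = kg·m·s⁻²
  D. kg·m·s⁻²
  E. [m] · [kg·s⁻²] = kg·m·s⁻²
All reduce to kg·m·s⁻² except A., which is kg·m²·s⁻².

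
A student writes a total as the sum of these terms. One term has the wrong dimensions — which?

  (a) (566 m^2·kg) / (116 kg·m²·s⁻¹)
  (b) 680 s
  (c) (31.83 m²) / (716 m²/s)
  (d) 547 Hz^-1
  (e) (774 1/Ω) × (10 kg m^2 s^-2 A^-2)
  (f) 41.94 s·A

(f)

Expand each in SI base units:
  (a) [kg·m²] / [kg·m²·s⁻¹] = s
  (b) s
  (c) [m²] / [m²·s⁻¹] = s
  (d) Hz⁻¹ = (s⁻¹)⁻¹ = s
  (e) [kg⁻¹·m⁻²·s³·A²] · [kg·m²·s⁻²·A⁻²] = s
  (f) A·s = s·A
All reduce to s except (f), which is s·A.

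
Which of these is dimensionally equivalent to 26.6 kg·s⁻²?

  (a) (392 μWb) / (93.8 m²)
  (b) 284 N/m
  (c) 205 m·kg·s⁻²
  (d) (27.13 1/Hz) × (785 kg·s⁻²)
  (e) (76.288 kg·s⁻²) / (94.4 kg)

Reference: kg·s⁻².
Each option:
  (a) [kg·m²·s⁻²·A⁻¹] / [m²] = kg·s⁻²·A⁻¹
  (b) N·m⁻¹ = kg·m·s⁻²·m⁻¹ = kg·s⁻²  ← same
  (c) kg·m·s⁻²
  (d) [s] · [kg·s⁻²] = kg·s⁻¹
  (e) [kg·s⁻²] / [kg] = s⁻²
Only (b) matches kg·s⁻².

(b)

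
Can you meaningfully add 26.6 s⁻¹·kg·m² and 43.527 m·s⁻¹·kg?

No

Expand each in SI base units:
  26.6 s⁻¹·kg·m²:  kg·m²·s⁻¹
  43.527 m·s⁻¹·kg:  kg·m·s⁻¹
kg·m²·s⁻¹ ≠ kg·m·s⁻¹, so they cannot be added.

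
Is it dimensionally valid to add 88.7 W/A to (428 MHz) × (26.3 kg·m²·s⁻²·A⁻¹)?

Yes

Work out the base dimensions of each:
  88.7 W/A:  W·A⁻¹ = J·s⁻¹·A⁻¹ = kg·m²·s⁻³·A⁻¹
  (428 MHz) × (26.3 kg·m²·s⁻²·A⁻¹):  [s⁻¹] · [kg·m²·s⁻²·A⁻¹] = kg·m²·s⁻³·A⁻¹
Both are kg·m²·s⁻³·A⁻¹, so they have the same dimensions and can be added.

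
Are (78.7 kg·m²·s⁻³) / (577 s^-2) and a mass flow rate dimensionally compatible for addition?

No

In SI base units:
  (78.7 kg·m²·s⁻³) / (577 s^-2):  [kg·m²·s⁻³] / [s⁻²] = kg·m²·s⁻¹
  a mass flow rate:  [mass flow rate] = kg·s⁻¹
kg·m²·s⁻¹ ≠ kg·s⁻¹, so they cannot be added.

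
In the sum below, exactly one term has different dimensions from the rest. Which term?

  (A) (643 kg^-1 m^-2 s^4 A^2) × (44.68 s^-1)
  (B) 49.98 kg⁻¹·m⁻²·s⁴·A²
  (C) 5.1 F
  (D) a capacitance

In SI base units:
  (A) [kg⁻¹·m⁻²·s⁴·A²] · [s⁻¹] = kg⁻¹·m⁻²·s³·A²
  (B) kg⁻¹·m⁻²·s⁴·A²
  (C) F = C·V⁻¹ = kg⁻¹·m⁻²·s⁴·A²
  (D) [capacitance] = kg⁻¹·m⁻²·s⁴·A²
All reduce to kg⁻¹·m⁻²·s⁴·A² except (A), which is kg⁻¹·m⁻²·s³·A².

(A)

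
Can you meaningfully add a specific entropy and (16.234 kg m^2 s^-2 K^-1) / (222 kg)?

Yes

Work out the base dimensions of each:
  a specific entropy:  [specific entropy] = m²·s⁻²·K⁻¹
  (16.234 kg m^2 s^-2 K^-1) / (222 kg):  [kg·m²·s⁻²·K⁻¹] / [kg] = m²·s⁻²·K⁻¹
Both are m²·s⁻²·K⁻¹, so they have the same dimensions and can be added.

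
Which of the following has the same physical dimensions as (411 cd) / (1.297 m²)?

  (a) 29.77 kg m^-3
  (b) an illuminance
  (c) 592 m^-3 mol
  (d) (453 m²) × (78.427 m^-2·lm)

(b)

Reference: [cd] / [m²] = m⁻²·cd.
Each option:
  (a) kg·m⁻³
  (b) [illuminance] = m⁻²·cd  ← same
  (c) m⁻³·mol
  (d) [m²] · [m⁻²·cd] = cd
Only (b) matches m⁻²·cd.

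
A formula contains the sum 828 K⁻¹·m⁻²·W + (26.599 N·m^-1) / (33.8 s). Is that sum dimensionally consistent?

Expand each in SI base units:
  828 K⁻¹·m⁻²·W:  W·m⁻²·K⁻¹ = J·s⁻¹·m⁻²·K⁻¹ = kg·s⁻³·K⁻¹
  (26.599 N·m^-1) / (33.8 s):  [kg·s⁻²] / [s] = kg·s⁻³
kg·s⁻³·K⁻¹ ≠ kg·s⁻³, so they cannot be added.

No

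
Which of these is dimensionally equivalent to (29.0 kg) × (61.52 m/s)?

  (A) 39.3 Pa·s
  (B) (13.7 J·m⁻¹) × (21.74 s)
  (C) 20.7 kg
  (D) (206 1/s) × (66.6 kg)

Reference: [kg] · [m·s⁻¹] = kg·m·s⁻¹.
Each option:
  (A) Pa·s = N·m⁻²·s = kg·m⁻¹·s⁻¹
  (B) [kg·m·s⁻²] · [s] = kg·m·s⁻¹  ← same
  (C) kg
  (D) [s⁻¹] · [kg] = kg·s⁻¹
Only (B) matches kg·m·s⁻¹.

(B)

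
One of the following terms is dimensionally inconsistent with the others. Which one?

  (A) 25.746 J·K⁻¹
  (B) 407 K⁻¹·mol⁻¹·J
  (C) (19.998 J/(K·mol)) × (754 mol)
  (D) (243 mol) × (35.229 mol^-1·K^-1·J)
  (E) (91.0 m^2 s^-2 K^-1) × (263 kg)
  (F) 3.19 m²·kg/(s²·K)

Expand each in SI base units:
  (A) J·K⁻¹ = N·m·K⁻¹ = kg·m²·s⁻²·K⁻¹
  (B) J·mol⁻¹·K⁻¹ = N·m·mol⁻¹·K⁻¹ = kg·m²·s⁻²·K⁻¹·mol⁻¹
  (C) [kg·m²·s⁻²·K⁻¹·mol⁻¹] · [mol] = kg·m²·s⁻²·K⁻¹
  (D) [mol] · [kg·m²·s⁻²·K⁻¹·mol⁻¹] = kg·m²·s⁻²·K⁻¹
  (E) [m²·s⁻²·K⁻¹] · [kg] = kg·m²·s⁻²·K⁻¹
  (F) kg·m²·s⁻²·K⁻¹
All reduce to kg·m²·s⁻²·K⁻¹ except (B), which is kg·m²·s⁻²·K⁻¹·mol⁻¹.

(B)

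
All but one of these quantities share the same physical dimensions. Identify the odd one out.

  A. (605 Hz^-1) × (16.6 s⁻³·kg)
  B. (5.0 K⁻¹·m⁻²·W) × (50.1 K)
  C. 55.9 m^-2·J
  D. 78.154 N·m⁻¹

B.

In SI base units:
  A. [s] · [kg·s⁻³] = kg·s⁻²
  B. [kg·s⁻³·K⁻¹] · [K] = kg·s⁻³
  C. J·m⁻² = N·m·m⁻² = kg·s⁻²
  D. N·m⁻¹ = kg·m·s⁻²·m⁻¹ = kg·s⁻²
All reduce to kg·s⁻² except B., which is kg·s⁻³.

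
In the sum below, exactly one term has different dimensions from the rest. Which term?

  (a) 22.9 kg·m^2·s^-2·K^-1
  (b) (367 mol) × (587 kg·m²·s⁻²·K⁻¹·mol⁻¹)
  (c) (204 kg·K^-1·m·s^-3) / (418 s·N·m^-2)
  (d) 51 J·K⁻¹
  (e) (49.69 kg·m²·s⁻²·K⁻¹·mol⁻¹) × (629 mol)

In SI base units:
  (a) kg·m²·s⁻²·K⁻¹
  (b) [mol] · [kg·m²·s⁻²·K⁻¹·mol⁻¹] = kg·m²·s⁻²·K⁻¹
  (c) [kg·m·s⁻³·K⁻¹] / [kg·m⁻¹·s⁻¹] = m²·s⁻²·K⁻¹
  (d) J·K⁻¹ = N·m·K⁻¹ = kg·m²·s⁻²·K⁻¹
  (e) [kg·m²·s⁻²·K⁻¹·mol⁻¹] · [mol] = kg·m²·s⁻²·K⁻¹
All reduce to kg·m²·s⁻²·K⁻¹ except (c), which is m²·s⁻²·K⁻¹.

(c)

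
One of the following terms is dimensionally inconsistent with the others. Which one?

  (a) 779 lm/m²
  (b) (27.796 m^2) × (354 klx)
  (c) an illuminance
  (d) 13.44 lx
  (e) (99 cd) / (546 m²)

Reduce each to base SI dimensions:
  (a) lm·m⁻² = cd·m⁻² = m⁻²·cd
  (b) [m²] · [m⁻²·cd] = cd
  (c) [illuminance] = m⁻²·cd
  (d) lx = lm·m⁻² = m⁻²·cd
  (e) [cd] / [m²] = m⁻²·cd
All reduce to m⁻²·cd except (b), which is cd.

(b)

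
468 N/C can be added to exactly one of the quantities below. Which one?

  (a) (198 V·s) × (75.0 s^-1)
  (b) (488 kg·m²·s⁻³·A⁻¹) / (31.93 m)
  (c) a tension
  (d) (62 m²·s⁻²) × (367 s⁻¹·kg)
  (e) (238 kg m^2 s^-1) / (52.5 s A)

(b)

Reference: N·C⁻¹ = kg·m·s⁻²·(s·A)⁻¹ = kg·m·s⁻³·A⁻¹.
Each option:
  (a) [kg·m²·s⁻²·A⁻¹] · [s⁻¹] = kg·m²·s⁻³·A⁻¹
  (b) [kg·m²·s⁻³·A⁻¹] / [m] = kg·m·s⁻³·A⁻¹  ← same
  (c) [tension] = kg·m·s⁻²
  (d) [m²·s⁻²] · [kg·s⁻¹] = kg·m²·s⁻³
  (e) [kg·m²·s⁻¹] / [s·A] = kg·m²·s⁻²·A⁻¹
Only (b) matches kg·m·s⁻³·A⁻¹.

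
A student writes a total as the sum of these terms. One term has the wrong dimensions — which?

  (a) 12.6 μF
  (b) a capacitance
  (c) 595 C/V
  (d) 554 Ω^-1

(d)

Work out the base dimensions of each:
  (a) F = C·V⁻¹ = kg⁻¹·m⁻²·s⁴·A²
  (b) [capacitance] = kg⁻¹·m⁻²·s⁴·A²
  (c) C·V⁻¹ = s·A·(J·C⁻¹)⁻¹ = kg⁻¹·m⁻²·s⁴·A²
  (d) Ω⁻¹ = (V·A⁻¹)⁻¹ = kg⁻¹·m⁻²·s³·A²
All reduce to kg⁻¹·m⁻²·s⁴·A² except (d), which is kg⁻¹·m⁻²·s³·A².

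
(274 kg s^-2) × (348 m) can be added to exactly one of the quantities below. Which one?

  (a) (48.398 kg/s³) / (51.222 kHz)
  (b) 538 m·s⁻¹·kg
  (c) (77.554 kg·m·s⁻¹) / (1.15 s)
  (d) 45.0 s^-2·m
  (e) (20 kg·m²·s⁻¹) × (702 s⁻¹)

Reference: [kg·s⁻²] · [m] = kg·m·s⁻².
Each option:
  (a) [kg·s⁻³] / [s⁻¹] = kg·s⁻²
  (b) kg·m·s⁻¹
  (c) [kg·m·s⁻¹] / [s] = kg·m·s⁻²  ← same
  (d) m·s⁻²
  (e) [kg·m²·s⁻¹] · [s⁻¹] = kg·m²·s⁻²
Only (c) matches kg·m·s⁻².

(c)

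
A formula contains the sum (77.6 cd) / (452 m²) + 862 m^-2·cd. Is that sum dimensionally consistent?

In SI base units:
  (77.6 cd) / (452 m²):  [cd] / [m²] = m⁻²·cd
  862 m^-2·cd:  cd·m⁻² = m⁻²·cd
Both are m⁻²·cd, so they have the same dimensions and can be added.

Yes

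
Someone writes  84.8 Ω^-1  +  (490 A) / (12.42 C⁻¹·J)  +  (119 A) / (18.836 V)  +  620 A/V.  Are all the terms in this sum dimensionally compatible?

Expand each in SI base units:
  84.8 Ω^-1:  Ω⁻¹ = (V·A⁻¹)⁻¹ = kg⁻¹·m⁻²·s³·A²
  (490 A) / (12.42 C⁻¹·J):  [A] / [kg·m²·s⁻³·A⁻¹] = kg⁻¹·m⁻²·s³·A²
  (119 A) / (18.836 V):  [A] / [kg·m²·s⁻³·A⁻¹] = kg⁻¹·m⁻²·s³·A²
  620 A/V:  A·V⁻¹ = A·(J·C⁻¹)⁻¹ = kg⁻¹·m⁻²·s³·A²
Every term reduces to kg⁻¹·m⁻²·s³·A².

Yes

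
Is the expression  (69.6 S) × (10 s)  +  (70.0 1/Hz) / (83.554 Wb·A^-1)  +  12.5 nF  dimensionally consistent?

In SI base units:
  (69.6 S) × (10 s):  [kg⁻¹·m⁻²·s³·A²] · [s] = kg⁻¹·m⁻²·s⁴·A²
  (70.0 1/Hz) / (83.554 Wb·A^-1):  [s] / [kg·m²·s⁻²·A⁻²] = kg⁻¹·m⁻²·s³·A²
  12.5 nF:  F = C·V⁻¹ = kg⁻¹·m⁻²·s⁴·A²
The terms do not share a single dimension (kg⁻¹·m⁻²·s³·A² vs kg⁻¹·m⁻²·s⁴·A²).

No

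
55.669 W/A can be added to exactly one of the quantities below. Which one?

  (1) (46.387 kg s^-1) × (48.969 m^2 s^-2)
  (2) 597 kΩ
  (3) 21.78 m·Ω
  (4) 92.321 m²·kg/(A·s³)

(4)

Reference: W·A⁻¹ = J·s⁻¹·A⁻¹ = kg·m²·s⁻³·A⁻¹.
Each option:
  (1) [kg·s⁻¹] · [m²·s⁻²] = kg·m²·s⁻³
  (2) Ω = V·A⁻¹ = kg·m²·s⁻³·A⁻²
  (3) Ω·m = V·A⁻¹·m = kg·m³·s⁻³·A⁻²
  (4) kg·m²·s⁻³·A⁻¹  ← same
Only (4) matches kg·m²·s⁻³·A⁻¹.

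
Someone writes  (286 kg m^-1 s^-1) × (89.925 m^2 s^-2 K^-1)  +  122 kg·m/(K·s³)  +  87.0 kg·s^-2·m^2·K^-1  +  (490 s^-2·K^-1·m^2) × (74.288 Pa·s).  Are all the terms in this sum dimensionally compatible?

No

Dimensions:
  (286 kg m^-1 s^-1) × (89.925 m^2 s^-2 K^-1):  [kg·m⁻¹·s⁻¹] · [m²·s⁻²·K⁻¹] = kg·m·s⁻³·K⁻¹
  122 kg·m/(K·s³):  kg·m·s⁻³·K⁻¹
  87.0 kg·s^-2·m^2·K^-1:  kg·m²·s⁻²·K⁻¹
  (490 s^-2·K^-1·m^2) × (74.288 Pa·s):  [m²·s⁻²·K⁻¹] · [kg·m⁻¹·s⁻¹] = kg·m·s⁻³·K⁻¹
The terms do not share a single dimension (kg·m²·s⁻²·K⁻¹ vs kg·m·s⁻³·K⁻¹).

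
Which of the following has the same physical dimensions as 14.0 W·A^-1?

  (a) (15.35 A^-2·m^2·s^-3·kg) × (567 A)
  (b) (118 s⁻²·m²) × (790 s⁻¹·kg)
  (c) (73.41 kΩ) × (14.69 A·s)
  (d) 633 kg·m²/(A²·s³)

Reference: W·A⁻¹ = J·s⁻¹·A⁻¹ = kg·m²·s⁻³·A⁻¹.
Each option:
  (a) [kg·m²·s⁻³·A⁻²] · [A] = kg·m²·s⁻³·A⁻¹  ← same
  (b) [m²·s⁻²] · [kg·s⁻¹] = kg·m²·s⁻³
  (c) [kg·m²·s⁻³·A⁻²] · [s·A] = kg·m²·s⁻²·A⁻¹
  (d) kg·m²·s⁻³·A⁻²
Only (a) matches kg·m²·s⁻³·A⁻¹.

(a)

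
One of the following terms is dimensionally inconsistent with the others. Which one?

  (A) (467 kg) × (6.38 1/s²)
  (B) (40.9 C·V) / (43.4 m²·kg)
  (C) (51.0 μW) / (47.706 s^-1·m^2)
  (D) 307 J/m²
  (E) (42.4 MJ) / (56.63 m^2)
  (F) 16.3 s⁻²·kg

(B)

Dimensions:
  (A) [kg] · [s⁻²] = kg·s⁻²
  (B) [kg·m²·s⁻²] / [kg·m²] = s⁻²
  (C) [kg·m²·s⁻³] / [m²·s⁻¹] = kg·s⁻²
  (D) J·m⁻² = N·m·m⁻² = kg·s⁻²
  (E) [kg·m²·s⁻²] / [m²] = kg·s⁻²
  (F) kg·s⁻²
All reduce to kg·s⁻² except (B), which is s⁻².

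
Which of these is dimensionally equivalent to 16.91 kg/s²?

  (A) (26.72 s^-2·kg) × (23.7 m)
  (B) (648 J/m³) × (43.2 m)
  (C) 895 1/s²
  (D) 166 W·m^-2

(B)

Reference: kg·s⁻².
Each option:
  (A) [kg·s⁻²] · [m] = kg·m·s⁻²
  (B) [kg·m⁻¹·s⁻²] · [m] = kg·s⁻²  ← same
  (C) s⁻²
  (D) W·m⁻² = J·s⁻¹·m⁻² = kg·s⁻³
Only (B) matches kg·s⁻².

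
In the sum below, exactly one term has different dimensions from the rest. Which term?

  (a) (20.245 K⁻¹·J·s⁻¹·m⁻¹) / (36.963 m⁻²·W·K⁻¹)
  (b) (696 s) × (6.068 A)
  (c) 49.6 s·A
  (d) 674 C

(a)

In SI base units:
  (a) [kg·m·s⁻³·K⁻¹] / [kg·s⁻³·K⁻¹] = m
  (b) [s] · [A] = s·A
  (c) s·A
  (d) C = s·A
All reduce to s·A except (a), which is m.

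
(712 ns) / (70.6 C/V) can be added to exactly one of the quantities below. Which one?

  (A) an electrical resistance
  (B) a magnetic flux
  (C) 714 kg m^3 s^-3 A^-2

(A)

Reference: [s] / [kg⁻¹·m⁻²·s⁴·A²] = kg·m²·s⁻³·A⁻².
Each option:
  (A) [electrical resistance] = kg·m²·s⁻³·A⁻²  ← same
  (B) [magnetic flux] = kg·m²·s⁻²·A⁻¹
  (C) kg·m³·s⁻³·A⁻²
Only (A) matches kg·m²·s⁻³·A⁻².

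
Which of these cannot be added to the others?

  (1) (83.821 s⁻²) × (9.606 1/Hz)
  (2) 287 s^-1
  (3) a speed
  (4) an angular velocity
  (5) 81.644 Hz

(3)

Reduce each to base SI dimensions:
  (1) [s⁻²] · [s] = s⁻¹
  (2) s⁻¹
  (3) [speed] = m·s⁻¹
  (4) [angular velocity] = s⁻¹
  (5) Hz = s⁻¹
All reduce to s⁻¹ except (3), which is m·s⁻¹.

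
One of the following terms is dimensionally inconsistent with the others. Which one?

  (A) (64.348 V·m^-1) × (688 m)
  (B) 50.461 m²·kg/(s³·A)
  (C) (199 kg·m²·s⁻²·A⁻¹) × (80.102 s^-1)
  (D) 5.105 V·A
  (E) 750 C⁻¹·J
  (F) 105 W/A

(D)

Expand each in SI base units:
  (A) [kg·m·s⁻³·A⁻¹] · [m] = kg·m²·s⁻³·A⁻¹
  (B) kg·m²·s⁻³·A⁻¹
  (C) [kg·m²·s⁻²·A⁻¹] · [s⁻¹] = kg·m²·s⁻³·A⁻¹
  (D) V·A = J·C⁻¹·A = kg·m²·s⁻³
  (E) J·C⁻¹ = N·m·(s·A)⁻¹ = kg·m²·s⁻³·A⁻¹
  (F) W·A⁻¹ = J·s⁻¹·A⁻¹ = kg·m²·s⁻³·A⁻¹
All reduce to kg·m²·s⁻³·A⁻¹ except (D), which is kg·m²·s⁻³.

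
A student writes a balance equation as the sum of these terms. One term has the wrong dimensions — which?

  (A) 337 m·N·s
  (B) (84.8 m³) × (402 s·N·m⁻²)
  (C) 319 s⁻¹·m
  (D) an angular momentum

In SI base units:
  (A) N·m·s = kg·m·s⁻²·m·s = kg·m²·s⁻¹
  (B) [m³] · [kg·m⁻¹·s⁻¹] = kg·m²·s⁻¹
  (C) m·s⁻¹
  (D) [angular momentum] = kg·m²·s⁻¹
All reduce to kg·m²·s⁻¹ except (C), which is m·s⁻¹.

(C)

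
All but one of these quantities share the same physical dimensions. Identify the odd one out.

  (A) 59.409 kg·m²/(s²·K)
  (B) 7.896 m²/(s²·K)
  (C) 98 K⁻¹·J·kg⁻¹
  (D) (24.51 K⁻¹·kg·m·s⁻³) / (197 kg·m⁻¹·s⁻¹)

(A)

In SI base units:
  (A) kg·m²·s⁻²·K⁻¹
  (B) m²·s⁻²·K⁻¹
  (C) J·kg⁻¹·K⁻¹ = N·m·kg⁻¹·K⁻¹ = m²·s⁻²·K⁻¹
  (D) [kg·m·s⁻³·K⁻¹] / [kg·m⁻¹·s⁻¹] = m²·s⁻²·K⁻¹
All reduce to m²·s⁻²·K⁻¹ except (A), which is kg·m²·s⁻²·K⁻¹.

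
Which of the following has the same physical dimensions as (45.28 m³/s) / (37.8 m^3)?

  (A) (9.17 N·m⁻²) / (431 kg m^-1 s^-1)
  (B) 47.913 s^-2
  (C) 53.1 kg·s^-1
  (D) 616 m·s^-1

(A)

Reference: [m³·s⁻¹] / [m³] = s⁻¹.
Each option:
  (A) [kg·m⁻¹·s⁻²] / [kg·m⁻¹·s⁻¹] = s⁻¹  ← same
  (B) s⁻²
  (C) kg·s⁻¹
  (D) m·s⁻¹
Only (A) matches s⁻¹.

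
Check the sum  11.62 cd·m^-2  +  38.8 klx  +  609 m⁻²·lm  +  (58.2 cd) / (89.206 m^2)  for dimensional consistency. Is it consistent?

Expand each in SI base units:
  11.62 cd·m^-2:  cd·m⁻² = m⁻²·cd
  38.8 klx:  lx = lm·m⁻² = m⁻²·cd
  609 m⁻²·lm:  lm·m⁻² = cd·m⁻² = m⁻²·cd
  (58.2 cd) / (89.206 m^2):  [cd] / [m²] = m⁻²·cd
Every term reduces to m⁻²·cd.

Yes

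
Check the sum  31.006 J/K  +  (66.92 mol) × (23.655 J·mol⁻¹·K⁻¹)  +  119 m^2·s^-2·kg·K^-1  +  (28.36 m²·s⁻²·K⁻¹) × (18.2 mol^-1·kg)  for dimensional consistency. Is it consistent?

Work out the base dimensions of each:
  31.006 J/K:  J·K⁻¹ = N·m·K⁻¹ = kg·m²·s⁻²·K⁻¹
  (66.92 mol) × (23.655 J·mol⁻¹·K⁻¹):  [mol] · [kg·m²·s⁻²·K⁻¹·mol⁻¹] = kg·m²·s⁻²·K⁻¹
  119 m^2·s^-2·kg·K^-1:  kg·m²·s⁻²·K⁻¹
  (28.36 m²·s⁻²·K⁻¹) × (18.2 mol^-1·kg):  [m²·s⁻²·K⁻¹] · [kg·mol⁻¹] = kg·m²·s⁻²·K⁻¹·mol⁻¹
The terms do not share a single dimension (kg·m²·s⁻²·K⁻¹ vs kg·m²·s⁻²·K⁻¹·mol⁻¹).

No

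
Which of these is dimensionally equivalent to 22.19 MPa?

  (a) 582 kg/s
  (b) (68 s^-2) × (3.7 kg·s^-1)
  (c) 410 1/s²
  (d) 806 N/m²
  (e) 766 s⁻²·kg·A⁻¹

Reference: Pa = N·m⁻² = kg·m⁻¹·s⁻².
Each option:
  (a) kg·s⁻¹
  (b) [s⁻²] · [kg·s⁻¹] = kg·s⁻³
  (c) s⁻²
  (d) N·m⁻² = kg·m·s⁻²·m⁻² = kg·m⁻¹·s⁻²  ← same
  (e) kg·s⁻²·A⁻¹
Only (d) matches kg·m⁻¹·s⁻².

(d)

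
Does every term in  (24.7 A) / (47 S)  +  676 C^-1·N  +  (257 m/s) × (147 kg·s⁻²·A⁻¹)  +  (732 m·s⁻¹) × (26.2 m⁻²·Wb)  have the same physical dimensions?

No

Expand each in SI base units:
  (24.7 A) / (47 S):  [A] / [kg⁻¹·m⁻²·s³·A²] = kg·m²·s⁻³·A⁻¹
  676 C^-1·N:  N·C⁻¹ = kg·m·s⁻²·(s·A)⁻¹ = kg·m·s⁻³·A⁻¹
  (257 m/s) × (147 kg·s⁻²·A⁻¹):  [m·s⁻¹] · [kg·s⁻²·A⁻¹] = kg·m·s⁻³·A⁻¹
  (732 m·s⁻¹) × (26.2 m⁻²·Wb):  [m·s⁻¹] · [kg·s⁻²·A⁻¹] = kg·m·s⁻³·A⁻¹
The terms do not share a single dimension (kg·m²·s⁻³·A⁻¹ vs kg·m·s⁻³·A⁻¹).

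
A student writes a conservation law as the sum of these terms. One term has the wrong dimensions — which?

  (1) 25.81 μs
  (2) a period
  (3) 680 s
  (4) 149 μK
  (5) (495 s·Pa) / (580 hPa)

(4)

In SI base units:
  (1) s
  (2) [period] = s
  (3) s
  (4) K
  (5) [kg·m⁻¹·s⁻¹] / [kg·m⁻¹·s⁻²] = s
All reduce to s except (4), which is K.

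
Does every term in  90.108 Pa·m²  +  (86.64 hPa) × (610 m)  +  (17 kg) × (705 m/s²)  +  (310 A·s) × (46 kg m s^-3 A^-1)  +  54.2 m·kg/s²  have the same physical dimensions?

In SI base units:
  90.108 Pa·m²:  Pa·m² = N·m⁻²·m² = kg·m·s⁻²
  (86.64 hPa) × (610 m):  [kg·m⁻¹·s⁻²] · [m] = kg·s⁻²
  (17 kg) × (705 m/s²):  [kg] · [m·s⁻²] = kg·m·s⁻²
  (310 A·s) × (46 kg m s^-3 A^-1):  [s·A] · [kg·m·s⁻³·A⁻¹] = kg·m·s⁻²
  54.2 m·kg/s²:  kg·m·s⁻²
The terms do not share a single dimension (kg·m·s⁻² vs kg·s⁻²).

No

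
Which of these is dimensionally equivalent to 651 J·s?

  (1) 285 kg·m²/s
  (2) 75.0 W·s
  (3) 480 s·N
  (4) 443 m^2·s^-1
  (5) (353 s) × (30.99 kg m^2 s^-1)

Reference: J·s = N·m·s = kg·m²·s⁻¹.
Each option:
  (1) kg·m²·s⁻¹  ← same
  (2) W·s = J·s⁻¹·s = kg·m²·s⁻²
  (3) N·s = kg·m·s⁻²·s = kg·m·s⁻¹
  (4) m²·s⁻¹
  (5) [s] · [kg·m²·s⁻¹] = kg·m²
Only (1) matches kg·m²·s⁻¹.

(1)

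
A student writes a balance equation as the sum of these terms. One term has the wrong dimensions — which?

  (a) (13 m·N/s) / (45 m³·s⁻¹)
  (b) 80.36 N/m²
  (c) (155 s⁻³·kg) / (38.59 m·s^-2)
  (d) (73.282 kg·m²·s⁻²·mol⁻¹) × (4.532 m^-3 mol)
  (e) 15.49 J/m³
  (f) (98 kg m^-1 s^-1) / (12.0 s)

Expand each in SI base units:
  (a) [kg·m²·s⁻³] / [m³·s⁻¹] = kg·m⁻¹·s⁻²
  (b) N·m⁻² = kg·m·s⁻²·m⁻² = kg·m⁻¹·s⁻²
  (c) [kg·s⁻³] / [m·s⁻²] = kg·m⁻¹·s⁻¹
  (d) [kg·m²·s⁻²·mol⁻¹] · [m⁻³·mol] = kg·m⁻¹·s⁻²
  (e) J·m⁻³ = N·m·m⁻³ = kg·m⁻¹·s⁻²
  (f) [kg·m⁻¹·s⁻¹] / [s] = kg·m⁻¹·s⁻²
All reduce to kg·m⁻¹·s⁻² except (c), which is kg·m⁻¹·s⁻¹.

(c)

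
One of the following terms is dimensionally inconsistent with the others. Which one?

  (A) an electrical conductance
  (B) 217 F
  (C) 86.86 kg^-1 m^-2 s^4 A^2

(A)

Work out the base dimensions of each:
  (A) [electrical conductance] = kg⁻¹·m⁻²·s³·A²
  (B) F = C·V⁻¹ = kg⁻¹·m⁻²·s⁴·A²
  (C) kg⁻¹·m⁻²·s⁴·A²
All reduce to kg⁻¹·m⁻²·s⁴·A² except (A), which is kg⁻¹·m⁻²·s³·A².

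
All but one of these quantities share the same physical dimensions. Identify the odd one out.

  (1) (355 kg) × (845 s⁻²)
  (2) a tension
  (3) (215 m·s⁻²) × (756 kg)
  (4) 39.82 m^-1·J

(1)

Expand each in SI base units:
  (1) [kg] · [s⁻²] = kg·s⁻²
  (2) [tension] = kg·m·s⁻²
  (3) [m·s⁻²] · [kg] = kg·m·s⁻²
  (4) J·m⁻¹ = N·m·m⁻¹ = kg·m·s⁻²
All reduce to kg·m·s⁻² except (1), which is kg·s⁻².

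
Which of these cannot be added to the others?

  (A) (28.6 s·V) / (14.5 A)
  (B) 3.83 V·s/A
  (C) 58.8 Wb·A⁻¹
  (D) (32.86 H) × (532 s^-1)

(D)

In SI base units:
  (A) [kg·m²·s⁻²·A⁻¹] / [A] = kg·m²·s⁻²·A⁻²
  (B) V·s·A⁻¹ = J·C⁻¹·s·A⁻¹ = kg·m²·s⁻²·A⁻²
  (C) Wb·A⁻¹ = V·s·A⁻¹ = kg·m²·s⁻²·A⁻²
  (D) [kg·m²·s⁻²·A⁻²] · [s⁻¹] = kg·m²·s⁻³·A⁻²
All reduce to kg·m²·s⁻²·A⁻² except (D), which is kg·m²·s⁻³·A⁻².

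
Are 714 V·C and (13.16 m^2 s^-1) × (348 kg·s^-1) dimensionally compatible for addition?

In SI base units:
  714 V·C:  C·V = s·A·J·C⁻¹ = kg·m²·s⁻²
  (13.16 m^2 s^-1) × (348 kg·s^-1):  [m²·s⁻¹] · [kg·s⁻¹] = kg·m²·s⁻²
Both are kg·m²·s⁻², so they have the same dimensions and can be added.

Yes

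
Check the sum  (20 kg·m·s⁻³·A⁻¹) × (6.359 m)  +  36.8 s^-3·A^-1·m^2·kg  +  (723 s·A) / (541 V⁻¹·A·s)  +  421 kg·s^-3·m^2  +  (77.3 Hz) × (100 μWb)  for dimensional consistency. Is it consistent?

No

Expand each in SI base units:
  (20 kg·m·s⁻³·A⁻¹) × (6.359 m):  [kg·m·s⁻³·A⁻¹] · [m] = kg·m²·s⁻³·A⁻¹
  36.8 s^-3·A^-1·m^2·kg:  kg·m²·s⁻³·A⁻¹
  (723 s·A) / (541 V⁻¹·A·s):  [s·A] / [kg⁻¹·m⁻²·s⁴·A²] = kg·m²·s⁻³·A⁻¹
  421 kg·s^-3·m^2:  kg·m²·s⁻³
  (77.3 Hz) × (100 μWb):  [s⁻¹] · [kg·m²·s⁻²·A⁻¹] = kg·m²·s⁻³·A⁻¹
The terms do not share a single dimension (kg·m²·s⁻³ vs kg·m²·s⁻³·A⁻¹).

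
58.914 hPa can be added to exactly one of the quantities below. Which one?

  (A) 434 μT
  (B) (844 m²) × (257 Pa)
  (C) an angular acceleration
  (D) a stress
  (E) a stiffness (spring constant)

Reference: Pa = N·m⁻² = kg·m⁻¹·s⁻².
Each option:
  (A) T = Wb·m⁻² = kg·s⁻²·A⁻¹
  (B) [m²] · [kg·m⁻¹·s⁻²] = kg·m·s⁻²
  (C) [angular acceleration] = s⁻²
  (D) [stress] = kg·m⁻¹·s⁻²  ← same
  (E) [stiffness (spring constant)] = kg·s⁻²
Only (D) matches kg·m⁻¹·s⁻².

(D)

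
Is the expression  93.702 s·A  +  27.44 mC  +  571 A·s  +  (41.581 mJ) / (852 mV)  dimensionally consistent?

Dimensions:
  93.702 s·A:  s·A
  27.44 mC:  C = s·A
  571 A·s:  A·s = s·A
  (41.581 mJ) / (852 mV):  [kg·m²·s⁻²] / [kg·m²·s⁻³·A⁻¹] = s·A
Every term reduces to s·A.

Yes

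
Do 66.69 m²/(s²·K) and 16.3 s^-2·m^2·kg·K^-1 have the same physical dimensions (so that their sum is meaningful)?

No

Expand each in SI base units:
  66.69 m²/(s²·K):  m²·s⁻²·K⁻¹
  16.3 s^-2·m^2·kg·K^-1:  kg·m²·s⁻²·K⁻¹
m²·s⁻²·K⁻¹ ≠ kg·m²·s⁻²·K⁻¹, so they cannot be added.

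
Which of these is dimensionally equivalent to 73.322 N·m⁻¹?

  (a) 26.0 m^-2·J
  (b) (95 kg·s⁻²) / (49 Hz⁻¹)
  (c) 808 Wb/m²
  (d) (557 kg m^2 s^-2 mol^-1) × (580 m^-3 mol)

Reference: N·m⁻¹ = kg·m·s⁻²·m⁻¹ = kg·s⁻².
Each option:
  (a) J·m⁻² = N·m·m⁻² = kg·s⁻²  ← same
  (b) [kg·s⁻²] / [s] = kg·s⁻³
  (c) Wb·m⁻² = V·s·m⁻² = kg·s⁻²·A⁻¹
  (d) [kg·m²·s⁻²·mol⁻¹] · [m⁻³·mol] = kg·m⁻¹·s⁻²
Only (a) matches kg·s⁻².

(a)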